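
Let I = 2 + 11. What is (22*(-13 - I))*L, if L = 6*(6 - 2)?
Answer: -13728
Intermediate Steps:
I = 13
L = 24 (L = 6*4 = 24)
(22*(-13 - I))*L = (22*(-13 - 1*13))*24 = (22*(-13 - 13))*24 = (22*(-26))*24 = -572*24 = -13728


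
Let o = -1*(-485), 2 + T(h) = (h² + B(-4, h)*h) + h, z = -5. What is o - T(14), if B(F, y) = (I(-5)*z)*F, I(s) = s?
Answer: 1677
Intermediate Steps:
B(F, y) = 25*F (B(F, y) = (-5*(-5))*F = 25*F)
T(h) = -2 + h² - 99*h (T(h) = -2 + ((h² + (25*(-4))*h) + h) = -2 + ((h² - 100*h) + h) = -2 + (h² - 99*h) = -2 + h² - 99*h)
o = 485
o - T(14) = 485 - (-2 + 14² - 99*14) = 485 - (-2 + 196 - 1386) = 485 - 1*(-1192) = 485 + 1192 = 1677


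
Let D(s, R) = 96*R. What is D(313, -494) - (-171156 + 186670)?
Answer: -62938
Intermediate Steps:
D(313, -494) - (-171156 + 186670) = 96*(-494) - (-171156 + 186670) = -47424 - 1*15514 = -47424 - 15514 = -62938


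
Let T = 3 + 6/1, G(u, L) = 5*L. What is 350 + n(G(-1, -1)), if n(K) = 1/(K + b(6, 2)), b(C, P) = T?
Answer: 1401/4 ≈ 350.25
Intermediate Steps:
T = 9 (T = 3 + 6*1 = 3 + 6 = 9)
b(C, P) = 9
n(K) = 1/(9 + K) (n(K) = 1/(K + 9) = 1/(9 + K))
350 + n(G(-1, -1)) = 350 + 1/(9 + 5*(-1)) = 350 + 1/(9 - 5) = 350 + 1/4 = 1401/4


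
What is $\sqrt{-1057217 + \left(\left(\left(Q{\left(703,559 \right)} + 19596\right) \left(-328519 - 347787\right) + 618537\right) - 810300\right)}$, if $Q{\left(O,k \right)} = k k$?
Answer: $9 i \sqrt{2772677982} \approx 4.7391 \cdot 10^{5} i$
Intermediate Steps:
$Q{\left(O,k \right)} = k^{2}$
$\sqrt{-1057217 + \left(\left(\left(Q{\left(703,559 \right)} + 19596\right) \left(-328519 - 347787\right) + 618537\right) - 810300\right)} = \sqrt{-1057217 + \left(\left(\left(559^{2} + 19596\right) \left(-328519 - 347787\right) + 618537\right) - 810300\right)} = \sqrt{-1057217 + \left(\left(\left(312481 + 19596\right) \left(-676306\right) + 618537\right) - 810300\right)} = \sqrt{-1057217 + \left(\left(332077 \left(-676306\right) + 618537\right) - 810300\right)} = \sqrt{-1057217 + \left(\left(-224585667562 + 618537\right) - 810300\right)} = \sqrt{-1057217 - 224585859325} = \sqrt{-224586916542} = 9 i \sqrt{2772677982}$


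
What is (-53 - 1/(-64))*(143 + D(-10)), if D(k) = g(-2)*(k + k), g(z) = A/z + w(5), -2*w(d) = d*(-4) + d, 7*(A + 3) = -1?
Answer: 912179/448 ≈ 2036.1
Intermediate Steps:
A = -22/7 (A = -3 + (1/7)*(-1) = -3 - 1/7 = -22/7 ≈ -3.1429)
w(d) = 3*d/2 (w(d) = -(d*(-4) + d)/2 = -(-4*d + d)/2 = -(-3)*d/2 = 3*d/2)
g(z) = 15/2 - 22/(7*z) (g(z) = -22/(7*z) + (3/2)*5 = -22/(7*z) + 15/2 = 15/2 - 22/(7*z))
D(k) = 127*k/7 (D(k) = ((1/14)*(-44 + 105*(-2))/(-2))*(k + k) = ((1/14)*(-1/2)*(-44 - 210))*(2*k) = ((1/14)*(-1/2)*(-254))*(2*k) = 127*(2*k)/14 = 127*k/7)
(-53 - 1/(-64))*(143 + D(-10)) = (-53 - 1/(-64))*(143 + (127/7)*(-10)) = (-53 - 1*(-1/64))*(143 - 1270/7) = (-53 + 1/64)*(-269/7) = -3391/64*(-269/7) = 912179/448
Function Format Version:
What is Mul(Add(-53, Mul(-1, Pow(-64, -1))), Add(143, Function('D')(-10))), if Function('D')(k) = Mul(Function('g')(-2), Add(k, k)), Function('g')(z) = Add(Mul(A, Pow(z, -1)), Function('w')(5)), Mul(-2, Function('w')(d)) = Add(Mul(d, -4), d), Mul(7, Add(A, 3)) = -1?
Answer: Rational(912179, 448) ≈ 2036.1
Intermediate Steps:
A = Rational(-22, 7) (A = Add(-3, Mul(Rational(1, 7), -1)) = Add(-3, Rational(-1, 7)) = Rational(-22, 7) ≈ -3.1429)
Function('w')(d) = Mul(Rational(3, 2), d) (Function('w')(d) = Mul(Rational(-1, 2), Add(Mul(d, -4), d)) = Mul(Rational(-1, 2), Add(Mul(-4, d), d)) = Mul(Rational(-1, 2), Mul(-3, d)) = Mul(Rational(3, 2), d))
Function('g')(z) = Add(Rational(15, 2), Mul(Rational(-22, 7), Pow(z, -1))) (Function('g')(z) = Add(Mul(Rational(-22, 7), Pow(z, -1)), Mul(Rational(3, 2), 5)) = Add(Mul(Rational(-22, 7), Pow(z, -1)), Rational(15, 2)) = Add(Rational(15, 2), Mul(Rational(-22, 7), Pow(z, -1))))
Function('D')(k) = Mul(Rational(127, 7), k) (Function('D')(k) = Mul(Mul(Rational(1, 14), Pow(-2, -1), Add(-44, Mul(105, -2))), Add(k, k)) = Mul(Mul(Rational(1, 14), Rational(-1, 2), Add(-44, -210)), Mul(2, k)) = Mul(Mul(Rational(1, 14), Rational(-1, 2), -254), Mul(2, k)) = Mul(Rational(127, 14), Mul(2, k)) = Mul(Rational(127, 7), k))
Mul(Add(-53, Mul(-1, Pow(-64, -1))), Add(143, Function('D')(-10))) = Mul(Add(-53, Mul(-1, Pow(-64, -1))), Add(143, Mul(Rational(127, 7), -10))) = Mul(Add(-53, Mul(-1, Rational(-1, 64))), Add(143, Rational(-1270, 7))) = Mul(Add(-53, Rational(1, 64)), Rational(-269, 7)) = Mul(Rational(-3391, 64), Rational(-269, 7)) = Rational(912179, 448)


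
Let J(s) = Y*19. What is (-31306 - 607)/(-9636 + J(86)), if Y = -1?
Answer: 31913/9655 ≈ 3.3053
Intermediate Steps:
J(s) = -19 (J(s) = -1*19 = -19)
(-31306 - 607)/(-9636 + J(86)) = (-31306 - 607)/(-9636 - 19) = -31913/(-9655) = -31913*(-1/9655) = 31913/9655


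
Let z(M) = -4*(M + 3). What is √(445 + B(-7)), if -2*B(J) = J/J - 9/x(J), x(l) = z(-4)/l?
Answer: √6986/4 ≈ 20.896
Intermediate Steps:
z(M) = -12 - 4*M (z(M) = -4*(3 + M) = -12 - 4*M)
x(l) = 4/l (x(l) = (-12 - 4*(-4))/l = (-12 + 16)/l = 4/l)
B(J) = -½ + 9*J/8 (B(J) = -(J/J - 9*J/4)/2 = -(1 - 9*J/4)/2 = -½ + 9*J/8)
√(445 + B(-7)) = √(445 + (-½ + (9/8)*(-7))) = √(445 + (-½ - 63/8)) = √(445 - 67/8) = √(3493/8) = √6986/4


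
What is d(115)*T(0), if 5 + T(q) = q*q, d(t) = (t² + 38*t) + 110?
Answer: -88525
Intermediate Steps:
d(t) = 110 + t² + 38*t
T(q) = -5 + q² (T(q) = -5 + q*q = -5 + q²)
d(115)*T(0) = (110 + 115² + 38*115)*(-5 + 0²) = (110 + 13225 + 4370)*(-5 + 0) = 17705*(-5) = -88525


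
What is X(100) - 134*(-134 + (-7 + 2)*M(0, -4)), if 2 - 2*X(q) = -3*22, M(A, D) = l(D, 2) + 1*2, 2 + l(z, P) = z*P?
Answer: 12630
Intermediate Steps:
l(z, P) = -2 + P*z (l(z, P) = -2 + z*P = -2 + P*z)
M(A, D) = 2*D (M(A, D) = (-2 + 2*D) + 1*2 = (-2 + 2*D) + 2 = 2*D)
X(q) = 34 (X(q) = 1 - (-3)*22/2 = 1 - ½*(-66) = 1 + 33 = 34)
X(100) - 134*(-134 + (-7 + 2)*M(0, -4)) = 34 - 134*(-134 + (-7 + 2)*(2*(-4))) = 34 - 134*(-134 - 5*(-8)) = 34 - 134*(-134 + 40) = 34 - 134*(-94) = 34 - 1*(-12596) = 34 + 12596 = 12630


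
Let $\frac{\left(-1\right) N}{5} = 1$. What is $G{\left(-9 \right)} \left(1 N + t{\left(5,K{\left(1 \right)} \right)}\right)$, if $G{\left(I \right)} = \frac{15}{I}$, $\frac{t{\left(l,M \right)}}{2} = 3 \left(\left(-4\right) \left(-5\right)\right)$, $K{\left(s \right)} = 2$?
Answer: $- \frac{575}{3} \approx -191.67$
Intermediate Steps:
$N = -5$ ($N = \left(-5\right) 1 = -5$)
$t{\left(l,M \right)} = 120$ ($t{\left(l,M \right)} = 2 \cdot 3 \left(\left(-4\right) \left(-5\right)\right) = 2 \cdot 3 \cdot 20 = 2 \cdot 60 = 120$)
$G{\left(-9 \right)} \left(1 N + t{\left(5,K{\left(1 \right)} \right)}\right) = \frac{15}{-9} \left(1 \left(-5\right) + 120\right) = 15 \left(- \frac{1}{9}\right) \left(-5 + 120\right) = \left(- \frac{5}{3}\right) 115 = - \frac{575}{3}$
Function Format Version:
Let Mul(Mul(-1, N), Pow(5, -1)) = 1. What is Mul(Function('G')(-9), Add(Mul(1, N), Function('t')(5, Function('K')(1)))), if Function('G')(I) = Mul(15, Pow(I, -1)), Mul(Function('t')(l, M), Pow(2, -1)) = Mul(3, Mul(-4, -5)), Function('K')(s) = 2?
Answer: Rational(-575, 3) ≈ -191.67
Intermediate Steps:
N = -5 (N = Mul(-5, 1) = -5)
Function('t')(l, M) = 120 (Function('t')(l, M) = Mul(2, Mul(3, Mul(-4, -5))) = Mul(2, Mul(3, 20)) = Mul(2, 60) = 120)
Mul(Function('G')(-9), Add(Mul(1, N), Function('t')(5, Function('K')(1)))) = Mul(Mul(15, Pow(-9, -1)), Add(Mul(1, -5), 120)) = Mul(Mul(15, Rational(-1, 9)), Add(-5, 120)) = Mul(Rational(-5, 3), 115) = Rational(-575, 3)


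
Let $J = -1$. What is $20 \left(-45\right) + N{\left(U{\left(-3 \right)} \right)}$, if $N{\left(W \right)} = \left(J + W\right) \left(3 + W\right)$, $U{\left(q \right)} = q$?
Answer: $-900$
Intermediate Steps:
$N{\left(W \right)} = \left(-1 + W\right) \left(3 + W\right)$
$20 \left(-45\right) + N{\left(U{\left(-3 \right)} \right)} = 20 \left(-45\right) + \left(-3 + \left(-3\right)^{2} + 2 \left(-3\right)\right) = -900 - 0 = -900 + 0 = -900$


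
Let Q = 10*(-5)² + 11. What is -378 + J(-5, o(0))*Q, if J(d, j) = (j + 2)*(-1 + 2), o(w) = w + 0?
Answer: 144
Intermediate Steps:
o(w) = w
J(d, j) = 2 + j (J(d, j) = (2 + j)*1 = 2 + j)
Q = 261 (Q = 10*25 + 11 = 250 + 11 = 261)
-378 + J(-5, o(0))*Q = -378 + (2 + 0)*261 = -378 + 2*261 = -378 + 522 = 144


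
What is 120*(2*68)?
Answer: 16320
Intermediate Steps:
120*(2*68) = 120*136 = 16320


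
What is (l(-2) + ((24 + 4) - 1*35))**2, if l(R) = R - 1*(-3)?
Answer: 36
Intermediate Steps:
l(R) = 3 + R (l(R) = R + 3 = 3 + R)
(l(-2) + ((24 + 4) - 1*35))**2 = ((3 - 2) + ((24 + 4) - 1*35))**2 = (1 + (28 - 35))**2 = (1 - 7)**2 = (-6)**2 = 36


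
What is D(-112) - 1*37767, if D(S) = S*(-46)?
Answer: -32615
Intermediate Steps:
D(S) = -46*S
D(-112) - 1*37767 = -46*(-112) - 1*37767 = 5152 - 37767 = -32615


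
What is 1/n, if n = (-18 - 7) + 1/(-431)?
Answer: -431/10776 ≈ -0.039996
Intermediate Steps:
n = -10776/431 (n = -25 - 1/431 = -10776/431 ≈ -25.002)
1/n = 1/(-10776/431) = -431/10776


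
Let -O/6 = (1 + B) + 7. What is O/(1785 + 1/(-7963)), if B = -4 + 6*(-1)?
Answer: 47778/7106977 ≈ 0.0067227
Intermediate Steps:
B = -10 (B = -4 - 6 = -10)
O = 12 (O = -6*((1 - 10) + 7) = -6*(-9 + 7) = -6*(-2) = 12)
O/(1785 + 1/(-7963)) = 12/(1785 + 1/(-7963)) = 12/(1785 - 1/7963) = 12/(14213954/7963) = 12*(7963/14213954) = 47778/7106977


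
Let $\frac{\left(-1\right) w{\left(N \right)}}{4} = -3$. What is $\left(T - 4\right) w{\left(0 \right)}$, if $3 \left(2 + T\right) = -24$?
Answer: $-168$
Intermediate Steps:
$T = -10$ ($T = -2 + \frac{1}{3} \left(-24\right) = -2 - 8 = -10$)
$w{\left(N \right)} = 12$ ($w{\left(N \right)} = \left(-4\right) \left(-3\right) = 12$)
$\left(T - 4\right) w{\left(0 \right)} = \left(-10 - 4\right) 12 = \left(-14\right) 12 = -168$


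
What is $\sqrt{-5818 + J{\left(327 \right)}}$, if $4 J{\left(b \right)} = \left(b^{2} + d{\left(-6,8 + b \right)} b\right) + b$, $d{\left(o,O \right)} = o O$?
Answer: $\frac{i \sqrt{573286}}{2} \approx 378.58 i$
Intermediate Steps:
$d{\left(o,O \right)} = O o$
$J{\left(b \right)} = \frac{b}{4} + \frac{b^{2}}{4} + \frac{b \left(-48 - 6 b\right)}{4}$ ($J{\left(b \right)} = \frac{\left(b^{2} + \left(8 + b\right) \left(-6\right) b\right) + b}{4} = \frac{\left(b^{2} + \left(-48 - 6 b\right) b\right) + b}{4} = \frac{\left(b^{2} + b \left(-48 - 6 b\right)\right) + b}{4} = \frac{b + b^{2} + b \left(-48 - 6 b\right)}{4} = \frac{b}{4} + \frac{b^{2}}{4} + \frac{b \left(-48 - 6 b\right)}{4}$)
$\sqrt{-5818 + J{\left(327 \right)}} = \sqrt{-5818 + \frac{1}{4} \cdot 327 \left(-47 - 1635\right)} = \sqrt{-5818 + \frac{1}{4} \cdot 327 \left(-1682\right)} = \sqrt{-5818 - \frac{275007}{2}} = \sqrt{- \frac{286643}{2}} = \frac{i \sqrt{573286}}{2}$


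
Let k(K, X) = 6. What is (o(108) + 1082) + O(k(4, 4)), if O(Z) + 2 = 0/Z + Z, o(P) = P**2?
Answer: 12750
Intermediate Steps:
O(Z) = -2 + Z (O(Z) = -2 + (0/Z + Z) = -2 + (0 + Z) = -2 + Z)
(o(108) + 1082) + O(k(4, 4)) = (108**2 + 1082) + (-2 + 6) = (11664 + 1082) + 4 = 12746 + 4 = 12750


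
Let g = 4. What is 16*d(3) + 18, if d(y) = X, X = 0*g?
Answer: 18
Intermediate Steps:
X = 0 (X = 0*4 = 0)
d(y) = 0
16*d(3) + 18 = 16*0 + 18 = 0 + 18 = 18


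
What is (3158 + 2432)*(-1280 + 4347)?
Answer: 17144530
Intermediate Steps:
(3158 + 2432)*(-1280 + 4347) = 5590*3067 = 17144530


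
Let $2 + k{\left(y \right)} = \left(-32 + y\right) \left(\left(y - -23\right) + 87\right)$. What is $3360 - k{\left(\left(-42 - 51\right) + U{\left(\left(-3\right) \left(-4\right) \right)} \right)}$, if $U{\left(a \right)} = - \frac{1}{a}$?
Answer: $\frac{788831}{144} \approx 5478.0$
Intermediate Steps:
$k{\left(y \right)} = -2 + \left(-32 + y\right) \left(110 + y\right)$ ($k{\left(y \right)} = -2 + \left(-32 + y\right) \left(\left(y - -23\right) + 87\right) = -2 + \left(-32 + y\right) \left(\left(y + 23\right) + 87\right) = -2 + \left(-32 + y\right) \left(\left(23 + y\right) + 87\right) = -2 + \left(-32 + y\right) \left(110 + y\right)$)
$3360 - k{\left(\left(-42 - 51\right) + U{\left(\left(-3\right) \left(-4\right) \right)} \right)} = 3360 - \left(-3522 + \left(\left(-42 - 51\right) - \frac{1}{\left(-3\right) \left(-4\right)}\right)^{2} + 78 \left(\left(-42 - 51\right) - \frac{1}{\left(-3\right) \left(-4\right)}\right)\right) = 3360 - \left(-3522 + \left(-93 - \frac{1}{12}\right)^{2} + 78 \left(-93 - \frac{1}{12}\right)\right) = 3360 - \left(-3522 + \left(- \frac{1117}{12}\right)^{2} + 78 \left(- \frac{1117}{12}\right)\right) = 3360 - \left(-3522 + \frac{1247689}{144} - \frac{14521}{2}\right) = 3360 - - \frac{304991}{144} = 3360 + \frac{304991}{144} = \frac{788831}{144}$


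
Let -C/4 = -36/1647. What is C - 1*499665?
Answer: -91438679/183 ≈ -4.9967e+5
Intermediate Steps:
C = 16/183 (C = -(-144)/1647 = -4*(-4/183) = 16/183 ≈ 0.087432)
C - 1*499665 = 16/183 - 1*499665 = 16/183 - 499665 = -91438679/183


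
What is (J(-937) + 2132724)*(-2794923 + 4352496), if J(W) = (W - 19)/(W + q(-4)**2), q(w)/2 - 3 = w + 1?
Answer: 3112596788804112/937 ≈ 3.3219e+12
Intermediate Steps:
q(w) = 8 + 2*w (q(w) = 6 + 2*(w + 1) = 6 + 2*(1 + w) = 6 + (2 + 2*w) = 8 + 2*w)
J(W) = (-19 + W)/W (J(W) = (W - 19)/(W + (8 + 2*(-4))**2) = (-19 + W)/(W + (8 - 8)**2) = (-19 + W)/(W + 0**2) = (-19 + W)/(W + 0) = (-19 + W)/W)
(J(-937) + 2132724)*(-2794923 + 4352496) = ((-19 - 937)/(-937) + 2132724)*(-2794923 + 4352496) = (-1/937*(-956) + 2132724)*1557573 = (956/937 + 2132724)*1557573 = (1998363344/937)*1557573 = 3112596788804112/937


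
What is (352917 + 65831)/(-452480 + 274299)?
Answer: -418748/178181 ≈ -2.3501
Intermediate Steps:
(352917 + 65831)/(-452480 + 274299) = 418748/(-178181) = 418748*(-1/178181) = -418748/178181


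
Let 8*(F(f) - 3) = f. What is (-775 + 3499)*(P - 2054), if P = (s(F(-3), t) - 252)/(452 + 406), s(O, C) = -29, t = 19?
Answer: -800226302/143 ≈ -5.5960e+6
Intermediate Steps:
F(f) = 3 + f/8
P = -281/858 (P = (-29 - 252)/(452 + 406) = -281/858 ≈ -0.32751)
(-775 + 3499)*(P - 2054) = (-775 + 3499)*(-281/858 - 2054) = 2724*(-1762613/858) = -800226302/143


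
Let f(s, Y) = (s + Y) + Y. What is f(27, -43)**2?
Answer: 3481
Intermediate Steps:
f(s, Y) = s + 2*Y (f(s, Y) = (Y + s) + Y = s + 2*Y)
f(27, -43)**2 = (27 + 2*(-43))**2 = (27 - 86)**2 = (-59)**2 = 3481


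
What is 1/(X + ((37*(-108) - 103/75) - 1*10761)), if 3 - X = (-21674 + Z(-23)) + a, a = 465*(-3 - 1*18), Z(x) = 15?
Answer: 75/1250147 ≈ 5.9993e-5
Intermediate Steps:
a = -9765 (a = 465*(-3 - 18) = 465*(-21) = -9765)
X = 31427 (X = 3 - ((-21674 + 15) - 9765) = 3 - (-21659 - 9765) = 3 - 1*(-31424) = 3 + 31424 = 31427)
1/(X + ((37*(-108) - 103/75) - 1*10761)) = 1/(31427 + ((37*(-108) - 103/75) - 1*10761)) = 1/(31427 + ((-3996 - 103*1/75) - 10761)) = 1/(31427 + ((-3996 - 103/75) - 10761)) = 1/(31427 + (-299803/75 - 10761)) = 1/(31427 - 1106878/75) = 1/(1250147/75) = 75/1250147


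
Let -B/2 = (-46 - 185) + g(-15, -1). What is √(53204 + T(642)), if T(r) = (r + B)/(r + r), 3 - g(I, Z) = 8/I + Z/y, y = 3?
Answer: √137057033485/1605 ≈ 230.66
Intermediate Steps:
g(I, Z) = 3 - 8/I - Z/3 (g(I, Z) = 3 - (8/I + Z/3) = 3 + (-8/I - Z/3) = 3 - 8/I - Z/3)
B = 6814/15 (B = -2*((-46 - 185) + (3 - 8/(-15) - ⅓*(-1))) = -2*(-231 + (3 - 8*(-1/15) + ⅓)) = -2*(-231 + (3 + 8/15 + ⅓)) = -2*(-231 + 58/15) = -2*(-3407/15) = 6814/15 ≈ 454.27)
T(r) = (6814/15 + r)/(2*r) (T(r) = (r + 6814/15)/(r + r) = (6814/15 + r)/((2*r)) = (6814/15 + r)*(1/(2*r)) = (6814/15 + r)/(2*r))
√(53204 + T(642)) = √(53204 + (1/30)*(6814 + 15*642)/642) = √(53204 + (1/30)*(1/642)*(6814 + 9630)) = √(53204 + (1/30)*(1/642)*16444) = √(53204 + 4111/4815) = √(256181371/4815) = √137057033485/1605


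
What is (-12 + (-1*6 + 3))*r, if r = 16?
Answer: -240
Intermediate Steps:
(-12 + (-1*6 + 3))*r = (-12 + (-1*6 + 3))*16 = (-12 + (-6 + 3))*16 = (-12 - 3)*16 = -15*16 = -240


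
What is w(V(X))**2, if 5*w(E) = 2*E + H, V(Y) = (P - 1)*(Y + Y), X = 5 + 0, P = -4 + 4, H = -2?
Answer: 484/25 ≈ 19.360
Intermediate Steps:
P = 0
X = 5
V(Y) = -2*Y (V(Y) = (0 - 1)*(Y + Y) = -2*Y)
w(E) = -2/5 + 2*E/5 (w(E) = (2*E - 2)/5 = (-2 + 2*E)/5 = -2/5 + 2*E/5)
w(V(X))**2 = (-2/5 + 2*(-2*5)/5)**2 = (-2/5 + (2/5)*(-10))**2 = (-2/5 - 4)**2 = (-22/5)**2 = 484/25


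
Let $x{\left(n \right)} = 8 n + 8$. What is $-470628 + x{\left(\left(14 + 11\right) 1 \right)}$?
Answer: $-470420$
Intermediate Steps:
$x{\left(n \right)} = 8 + 8 n$
$-470628 + x{\left(\left(14 + 11\right) 1 \right)} = -470628 + \left(8 + 8 \left(14 + 11\right) 1\right) = -470628 + \left(8 + 8 \cdot 25 \cdot 1\right) = -470628 + \left(8 + 8 \cdot 25\right) = -470628 + \left(8 + 200\right) = -470628 + 208 = -470420$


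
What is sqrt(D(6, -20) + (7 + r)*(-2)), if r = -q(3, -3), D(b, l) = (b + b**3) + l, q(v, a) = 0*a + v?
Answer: sqrt(194) ≈ 13.928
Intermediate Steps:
q(v, a) = v (q(v, a) = 0 + v = v)
D(b, l) = b + l + b**3
r = -3 (r = -1*3 = -3)
sqrt(D(6, -20) + (7 + r)*(-2)) = sqrt((6 - 20 + 6**3) + (7 - 3)*(-2)) = sqrt((6 - 20 + 216) + 4*(-2)) = sqrt(202 - 8) = sqrt(194)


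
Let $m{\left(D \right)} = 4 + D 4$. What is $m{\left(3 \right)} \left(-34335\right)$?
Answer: $-549360$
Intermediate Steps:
$m{\left(D \right)} = 4 + 4 D$
$m{\left(3 \right)} \left(-34335\right) = \left(4 + 4 \cdot 3\right) \left(-34335\right) = \left(4 + 12\right) \left(-34335\right) = 16 \left(-34335\right) = -549360$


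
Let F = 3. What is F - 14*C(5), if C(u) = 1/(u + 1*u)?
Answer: 8/5 ≈ 1.6000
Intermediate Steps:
C(u) = 1/(2*u) (C(u) = 1/(u + u) = 1/(2*u))
F - 14*C(5) = 3 - 7/5 = 8/5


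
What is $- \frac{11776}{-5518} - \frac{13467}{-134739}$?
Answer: $\frac{276832895}{123914967} \approx 2.2341$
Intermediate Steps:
$- \frac{11776}{-5518} - \frac{13467}{-134739} = \left(-11776\right) \left(- \frac{1}{5518}\right) - - \frac{4489}{44913} = \frac{5888}{2759} + \frac{4489}{44913} = \frac{276832895}{123914967}$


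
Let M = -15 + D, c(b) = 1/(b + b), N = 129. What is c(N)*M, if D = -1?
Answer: -8/129 ≈ -0.062016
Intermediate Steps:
c(b) = 1/(2*b)
M = -16 (M = -15 - 1 = -16)
c(N)*M = ((½)/129)*(-16) = ((½)*(1/129))*(-16) = (1/258)*(-16) = -8/129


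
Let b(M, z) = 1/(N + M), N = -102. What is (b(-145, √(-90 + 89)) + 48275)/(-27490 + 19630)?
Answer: -2980981/485355 ≈ -6.1419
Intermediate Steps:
b(M, z) = 1/(-102 + M)
(b(-145, √(-90 + 89)) + 48275)/(-27490 + 19630) = (1/(-102 - 145) + 48275)/(-27490 + 19630) = (1/(-247) + 48275)/(-7860) = (-1/247 + 48275)*(-1/7860) = (11923924/247)*(-1/7860) = -2980981/485355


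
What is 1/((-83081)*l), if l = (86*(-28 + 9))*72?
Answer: 1/9774313488 ≈ 1.0231e-10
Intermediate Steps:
l = -117648 (l = (86*(-19))*72 = -1634*72 = -117648)
1/((-83081)*l) = 1/(-83081*(-117648)) = -1/83081*(-1/117648) = 1/9774313488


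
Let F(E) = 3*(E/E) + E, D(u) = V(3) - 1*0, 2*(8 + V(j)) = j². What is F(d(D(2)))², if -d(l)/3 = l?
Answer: 729/4 ≈ 182.25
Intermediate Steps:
V(j) = -8 + j²/2
D(u) = -7/2 (D(u) = (-8 + (½)*3²) - 1*0 = (-8 + (½)*9) + 0 = (-8 + 9/2) + 0 = -7/2 + 0 = -7/2)
d(l) = -3*l
F(E) = 3 + E (F(E) = 3*1 + E = 3 + E)
F(d(D(2)))² = (3 - 3*(-7/2))² = (3 + 21/2)² = (27/2)² = 729/4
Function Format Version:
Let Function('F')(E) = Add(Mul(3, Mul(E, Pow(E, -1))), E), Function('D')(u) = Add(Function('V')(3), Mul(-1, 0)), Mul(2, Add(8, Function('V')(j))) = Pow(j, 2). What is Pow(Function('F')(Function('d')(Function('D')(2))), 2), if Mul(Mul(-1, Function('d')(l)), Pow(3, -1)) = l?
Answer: Rational(729, 4) ≈ 182.25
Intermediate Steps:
Function('V')(j) = Add(-8, Mul(Rational(1, 2), Pow(j, 2)))
Function('D')(u) = Rational(-7, 2) (Function('D')(u) = Add(Add(-8, Mul(Rational(1, 2), Pow(3, 2))), Mul(-1, 0)) = Add(Add(-8, Mul(Rational(1, 2), 9)), 0) = Add(Add(-8, Rational(9, 2)), 0) = Add(Rational(-7, 2), 0) = Rational(-7, 2))
Function('d')(l) = Mul(-3, l)
Function('F')(E) = Add(3, E) (Function('F')(E) = Add(Mul(3, 1), E) = Add(3, E))
Pow(Function('F')(Function('d')(Function('D')(2))), 2) = Pow(Add(3, Mul(-3, Rational(-7, 2))), 2) = Pow(Add(3, Rational(21, 2)), 2) = Pow(Rational(27, 2), 2) = Rational(729, 4)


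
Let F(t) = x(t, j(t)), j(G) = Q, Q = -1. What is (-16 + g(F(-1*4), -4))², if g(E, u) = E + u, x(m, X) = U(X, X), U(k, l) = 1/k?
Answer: 441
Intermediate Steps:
j(G) = -1
x(m, X) = 1/X
F(t) = -1 (F(t) = 1/(-1) = -1)
(-16 + g(F(-1*4), -4))² = (-16 + (-1 - 4))² = (-16 - 5)² = (-21)² = 441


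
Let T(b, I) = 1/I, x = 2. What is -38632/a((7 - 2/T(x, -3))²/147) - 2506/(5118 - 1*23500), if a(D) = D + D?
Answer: -286782325/17069 ≈ -16801.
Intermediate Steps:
a(D) = 2*D
-38632/a((7 - 2/T(x, -3))²/147) - 2506/(5118 - 1*23500) = -38632*147/(2*(7 - 2/(1/(-3)))²) - 2506/(5118 - 1*23500) = -38632*147/(2*(7 - 2/(-⅓))²) - 2506/(5118 - 23500) = -38632*147/(2*(7 - 2*(-3))²) - 2506/(-18382) = -38632*147/(2*(7 + 6)²) - 2506*(-1/18382) = -38632/(2*(13²*(1/147))) + 179/1313 = -38632/(2*(169*(1/147))) + 179/1313 = -38632/(2*(169/147)) + 179/1313 = -38632/338/147 + 179/1313 = -38632*147/338 + 179/1313 = -2839452/169 + 179/1313 = -286782325/17069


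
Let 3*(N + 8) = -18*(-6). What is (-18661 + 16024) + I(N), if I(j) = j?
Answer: -2609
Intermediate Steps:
N = 28 (N = -8 + (-18*(-6))/3 = -8 + (⅓)*108 = -8 + 36 = 28)
(-18661 + 16024) + I(N) = (-18661 + 16024) + 28 = -2637 + 28 = -2609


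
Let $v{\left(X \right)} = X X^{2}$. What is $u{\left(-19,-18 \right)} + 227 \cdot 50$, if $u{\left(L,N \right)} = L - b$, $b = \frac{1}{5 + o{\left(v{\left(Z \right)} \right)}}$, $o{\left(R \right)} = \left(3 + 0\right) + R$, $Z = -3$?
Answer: $\frac{215290}{19} \approx 11331.0$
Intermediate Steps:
$v{\left(X \right)} = X^{3}$
$o{\left(R \right)} = 3 + R$
$b = - \frac{1}{19}$ ($b = \frac{1}{5 + \left(3 + \left(-3\right)^{3}\right)} = \frac{1}{5 + \left(3 - 27\right)} = \frac{1}{5 - 24} = \frac{1}{-19} = - \frac{1}{19} \approx -0.052632$)
$u{\left(L,N \right)} = \frac{1}{19} + L$ ($u{\left(L,N \right)} = L - - \frac{1}{19} = L + \frac{1}{19} = \frac{1}{19} + L$)
$u{\left(-19,-18 \right)} + 227 \cdot 50 = \left(\frac{1}{19} - 19\right) + 227 \cdot 50 = - \frac{360}{19} + 11350 = \frac{215290}{19}$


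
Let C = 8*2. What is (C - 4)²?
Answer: 144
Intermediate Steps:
C = 16
(C - 4)² = (16 - 4)² = 12² = 144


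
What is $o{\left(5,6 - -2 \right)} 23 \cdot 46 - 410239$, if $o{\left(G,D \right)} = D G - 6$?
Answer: $-374267$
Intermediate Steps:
$o{\left(G,D \right)} = -6 + D G$
$o{\left(5,6 - -2 \right)} 23 \cdot 46 - 410239 = \left(-6 + \left(6 - -2\right) 5\right) 23 \cdot 46 - 410239 = \left(-6 + \left(6 + 2\right) 5\right) 23 \cdot 46 - 410239 = \left(-6 + 8 \cdot 5\right) 23 \cdot 46 - 410239 = \left(-6 + 40\right) 23 \cdot 46 - 410239 = 34 \cdot 23 \cdot 46 - 410239 = 782 \cdot 46 - 410239 = 35972 - 410239 = -374267$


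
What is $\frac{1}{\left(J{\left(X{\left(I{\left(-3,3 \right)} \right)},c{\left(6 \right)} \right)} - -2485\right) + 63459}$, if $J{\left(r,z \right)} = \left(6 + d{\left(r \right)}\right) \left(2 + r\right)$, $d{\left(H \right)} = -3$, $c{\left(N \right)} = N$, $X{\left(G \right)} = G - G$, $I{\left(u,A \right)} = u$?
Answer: $\frac{1}{65950} \approx 1.5163 \cdot 10^{-5}$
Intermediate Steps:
$X{\left(G \right)} = 0$
$J{\left(r,z \right)} = 6 + 3 r$ ($J{\left(r,z \right)} = \left(6 - 3\right) \left(2 + r\right) = 3 \left(2 + r\right) = 6 + 3 r$)
$\frac{1}{\left(J{\left(X{\left(I{\left(-3,3 \right)} \right)},c{\left(6 \right)} \right)} - -2485\right) + 63459} = \frac{1}{\left(\left(6 + 3 \cdot 0\right) - -2485\right) + 63459} = \frac{1}{\left(\left(6 + 0\right) + 2485\right) + 63459} = \frac{1}{\left(6 + 2485\right) + 63459} = \frac{1}{2491 + 63459} = \frac{1}{65950}$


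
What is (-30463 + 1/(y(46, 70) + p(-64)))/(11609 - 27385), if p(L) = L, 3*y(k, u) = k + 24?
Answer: 218617/113216 ≈ 1.9310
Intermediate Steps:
y(k, u) = 8 + k/3 (y(k, u) = (k + 24)/3 = (24 + k)/3 = 8 + k/3)
(-30463 + 1/(y(46, 70) + p(-64)))/(11609 - 27385) = (-30463 + 1/((8 + (⅓)*46) - 64))/(11609 - 27385) = (-30463 + 1/((8 + 46/3) - 64))/(-15776) = (-30463 + 1/(70/3 - 64))*(-1/15776) = (-30463 + 1/(-122/3))*(-1/15776) = (-30463 - 3/122)*(-1/15776) = -3716489/122*(-1/15776) = 218617/113216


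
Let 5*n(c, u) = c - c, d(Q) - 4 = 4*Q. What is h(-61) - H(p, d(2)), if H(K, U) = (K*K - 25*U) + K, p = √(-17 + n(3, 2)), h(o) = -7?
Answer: 310 - I*√17 ≈ 310.0 - 4.1231*I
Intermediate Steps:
d(Q) = 4 + 4*Q
n(c, u) = 0 (n(c, u) = (c - c)/5 = (⅕)*0 = 0)
p = I*√17 (p = √(-17 + 0) = √(-17) = I*√17 ≈ 4.1231*I)
H(K, U) = K + K² - 25*U (H(K, U) = (K² - 25*U) + K = K + K² - 25*U)
h(-61) - H(p, d(2)) = -7 - (I*√17 + (I*√17)² - 25*(4 + 4*2)) = -7 - (I*√17 - 17 - 25*(4 + 8)) = -7 - (I*√17 - 17 - 25*12) = -7 - (I*√17 - 17 - 300) = -7 - (-317 + I*√17) = -7 + (317 - I*√17) = 310 - I*√17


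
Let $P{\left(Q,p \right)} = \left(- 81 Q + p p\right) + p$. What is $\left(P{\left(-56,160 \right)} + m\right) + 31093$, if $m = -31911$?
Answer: $29478$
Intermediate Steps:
$P{\left(Q,p \right)} = p + p^{2} - 81 Q$ ($P{\left(Q,p \right)} = \left(- 81 Q + p^{2}\right) + p = \left(p^{2} - 81 Q\right) + p = p + p^{2} - 81 Q$)
$\left(P{\left(-56,160 \right)} + m\right) + 31093 = \left(\left(160 + 160^{2} - -4536\right) - 31911\right) + 31093 = \left(\left(160 + 25600 + 4536\right) - 31911\right) + 31093 = \left(30296 - 31911\right) + 31093 = -1615 + 31093 = 29478$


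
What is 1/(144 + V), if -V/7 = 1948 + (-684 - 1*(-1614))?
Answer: -1/20002 ≈ -4.9995e-5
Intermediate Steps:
V = -20146 (V = -7*(1948 + (-684 - 1*(-1614))) = -7*(1948 + (-684 + 1614)) = -7*(1948 + 930) = -7*2878 = -20146)
1/(144 + V) = 1/(144 - 20146) = 1/(-20002) = -1/20002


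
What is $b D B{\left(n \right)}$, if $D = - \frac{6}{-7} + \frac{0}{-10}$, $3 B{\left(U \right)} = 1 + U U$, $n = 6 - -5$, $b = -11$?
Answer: $- \frac{2684}{7} \approx -383.43$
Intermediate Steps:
$n = 11$ ($n = 6 + 5 = 11$)
$B{\left(U \right)} = \frac{1}{3} + \frac{U^{2}}{3}$ ($B{\left(U \right)} = \frac{1 + U U}{3} = \frac{1 + U^{2}}{3} = \frac{1}{3} + \frac{U^{2}}{3}$)
$D = \frac{6}{7}$ ($D = \left(-6\right) \left(- \frac{1}{7}\right) + 0 \left(- \frac{1}{10}\right) = \frac{6}{7} + 0 = \frac{6}{7} \approx 0.85714$)
$b D B{\left(n \right)} = \left(-11\right) \frac{6}{7} \left(\frac{1}{3} + \frac{11^{2}}{3}\right) = - \frac{66 \left(\frac{1}{3} + \frac{1}{3} \cdot 121\right)}{7} = - \frac{66 \left(\frac{1}{3} + \frac{121}{3}\right)}{7} = \left(- \frac{66}{7}\right) \frac{122}{3} = - \frac{2684}{7}$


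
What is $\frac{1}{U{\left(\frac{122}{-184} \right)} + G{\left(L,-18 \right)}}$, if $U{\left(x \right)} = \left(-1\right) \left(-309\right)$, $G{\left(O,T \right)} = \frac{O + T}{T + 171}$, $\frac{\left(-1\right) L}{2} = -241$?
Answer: $\frac{153}{47741} \approx 0.0032048$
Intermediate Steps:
$L = 482$ ($L = \left(-2\right) \left(-241\right) = 482$)
$G{\left(O,T \right)} = \frac{O + T}{171 + T}$
$U{\left(x \right)} = 309$
$\frac{1}{U{\left(\frac{122}{-184} \right)} + G{\left(L,-18 \right)}} = \frac{1}{309 + \frac{482 - 18}{171 - 18}} = \frac{1}{309 + \frac{1}{153} \cdot 464} = \frac{1}{309 + \frac{464}{153}} = \frac{1}{\frac{47741}{153}} = \frac{153}{47741}$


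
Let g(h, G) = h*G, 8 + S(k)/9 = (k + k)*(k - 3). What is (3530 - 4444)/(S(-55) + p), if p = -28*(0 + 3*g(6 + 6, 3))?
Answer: -457/27162 ≈ -0.016825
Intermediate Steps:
S(k) = -72 + 18*k*(-3 + k) (S(k) = -72 + 9*((k + k)*(k - 3)) = -72 + 9*((2*k)*(-3 + k)) = -72 + 9*(2*k*(-3 + k)) = -72 + 18*k*(-3 + k))
g(h, G) = G*h
p = -3024 (p = -28*(0 + 3*(3*(6 + 6))) = -28*(0 + 3*(3*12)) = -28*(0 + 3*36) = -28*(0 + 108) = -28*108 = -3024)
(3530 - 4444)/(S(-55) + p) = (3530 - 4444)/((-72 - 54*(-55) + 18*(-55)²) - 3024) = -914/((-72 + 2970 + 18*3025) - 3024) = -914/((-72 + 2970 + 54450) - 3024) = -914/(57348 - 3024) = -914/54324 = -914*1/54324 = -457/27162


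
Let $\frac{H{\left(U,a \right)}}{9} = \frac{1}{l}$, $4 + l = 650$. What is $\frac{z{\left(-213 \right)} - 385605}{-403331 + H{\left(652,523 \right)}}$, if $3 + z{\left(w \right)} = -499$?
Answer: $\frac{249425122}{260551817} \approx 0.9573$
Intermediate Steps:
$l = 646$ ($l = -4 + 650 = 646$)
$z{\left(w \right)} = -502$ ($z{\left(w \right)} = -3 - 499 = -502$)
$H{\left(U,a \right)} = \frac{9}{646}$
$\frac{z{\left(-213 \right)} - 385605}{-403331 + H{\left(652,523 \right)}} = \frac{-502 - 385605}{-403331 + \frac{9}{646}} = - \frac{386107}{- \frac{260551817}{646}} = \left(-386107\right) \left(- \frac{646}{260551817}\right) = \frac{249425122}{260551817}$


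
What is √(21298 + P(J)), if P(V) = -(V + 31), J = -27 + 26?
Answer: 2*√5317 ≈ 145.84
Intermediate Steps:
J = -1
P(V) = -31 - V (P(V) = -(31 + V) = -31 - V)
√(21298 + P(J)) = √(21298 + (-31 - 1*(-1))) = √(21298 + (-31 + 1)) = √(21298 - 30) = √21268 = 2*√5317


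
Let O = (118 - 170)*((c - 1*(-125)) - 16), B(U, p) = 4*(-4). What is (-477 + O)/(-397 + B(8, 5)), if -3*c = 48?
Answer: 759/59 ≈ 12.864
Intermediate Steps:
c = -16 (c = -⅓*48 = -16)
B(U, p) = -16
O = -4836 (O = (118 - 170)*((-16 - 1*(-125)) - 16) = -52*((-16 + 125) - 16) = -52*(109 - 16) = -52*93 = -4836)
(-477 + O)/(-397 + B(8, 5)) = (-477 - 4836)/(-397 - 16) = -5313/(-413) = -5313*(-1/413) = 759/59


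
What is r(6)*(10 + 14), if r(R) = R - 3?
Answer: 72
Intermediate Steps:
r(R) = -3 + R
r(6)*(10 + 14) = (-3 + 6)*(10 + 14) = 3*24 = 72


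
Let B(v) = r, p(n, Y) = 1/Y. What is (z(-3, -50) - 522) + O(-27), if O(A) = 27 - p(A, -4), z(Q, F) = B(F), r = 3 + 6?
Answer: -1943/4 ≈ -485.75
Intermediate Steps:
r = 9
B(v) = 9
z(Q, F) = 9
O(A) = 109/4 (O(A) = 27 - 1/(-4) = 27 - 1*(-1/4) = 27 + 1/4 = 109/4)
(z(-3, -50) - 522) + O(-27) = (9 - 522) + 109/4 = -513 + 109/4 = -1943/4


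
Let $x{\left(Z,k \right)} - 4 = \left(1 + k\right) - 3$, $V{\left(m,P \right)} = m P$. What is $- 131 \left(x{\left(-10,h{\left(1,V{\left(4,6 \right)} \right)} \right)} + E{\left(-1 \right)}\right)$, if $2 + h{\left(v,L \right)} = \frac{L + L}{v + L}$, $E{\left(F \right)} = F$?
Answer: $- \frac{3013}{25} \approx -120.52$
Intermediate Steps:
$V{\left(m,P \right)} = P m$
$h{\left(v,L \right)} = -2 + \frac{2 L}{L + v}$ ($h{\left(v,L \right)} = -2 + \frac{L + L}{v + L} = -2 + \frac{2 L}{L + v}$)
$x{\left(Z,k \right)} = 2 + k$ ($x{\left(Z,k \right)} = 4 + \left(\left(1 + k\right) - 3\right) = 4 + \left(-2 + k\right) = 2 + k$)
$- 131 \left(x{\left(-10,h{\left(1,V{\left(4,6 \right)} \right)} \right)} + E{\left(-1 \right)}\right) = - 131 \left(\left(2 - \frac{2}{6 \cdot 4 + 1}\right) - 1\right) = - 131 \left(\left(2 - \frac{2}{24 + 1}\right) - 1\right) = - 131 \left(\left(2 - \frac{2}{25}\right) - 1\right) = - 131 \left(\frac{48}{25} - 1\right) = \left(-131\right) \frac{23}{25} = - \frac{3013}{25}$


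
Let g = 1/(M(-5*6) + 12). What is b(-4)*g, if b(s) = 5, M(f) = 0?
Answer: 5/12 ≈ 0.41667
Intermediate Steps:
g = 1/12 (g = 1/(0 + 12) = 1/12 ≈ 0.083333)
b(-4)*g = 5*(1/12) = 5/12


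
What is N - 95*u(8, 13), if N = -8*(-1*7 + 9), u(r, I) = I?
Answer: -1251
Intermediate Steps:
N = -16 (N = -8*(-7 + 9) = -8*2 = -16)
N - 95*u(8, 13) = -16 - 95*13 = -16 - 1235 = -1251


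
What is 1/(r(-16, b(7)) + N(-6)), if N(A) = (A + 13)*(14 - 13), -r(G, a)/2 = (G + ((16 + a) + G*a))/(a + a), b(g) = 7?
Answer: 1/22 ≈ 0.045455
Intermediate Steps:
r(G, a) = -(16 + G + a + G*a)/a (r(G, a) = -2*(G + ((16 + a) + G*a))/(a + a) = -2*(G + (16 + a + G*a))/(2*a) = -2*(16 + G + a + G*a)*1/(2*a) = -(16 + G + a + G*a)/a)
N(A) = 13 + A (N(A) = (13 + A)*1 = 13 + A)
1/(r(-16, b(7)) + N(-6)) = 1/((-16 - 1*(-16) - 1*7*(1 - 16))/7 + (13 - 6)) = 1/((-16 + 16 - 1*7*(-15))/7 + 7) = 1/((-16 + 16 + 105)/7 + 7) = 1/((⅐)*105 + 7) = 1/(15 + 7) = 1/22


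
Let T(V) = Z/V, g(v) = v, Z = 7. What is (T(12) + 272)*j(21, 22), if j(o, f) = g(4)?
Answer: 3271/3 ≈ 1090.3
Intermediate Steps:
j(o, f) = 4
T(V) = 7/V
(T(12) + 272)*j(21, 22) = (7/12 + 272)*4 = (3271/12)*4 = 3271/3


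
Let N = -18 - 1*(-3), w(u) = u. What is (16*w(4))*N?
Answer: -960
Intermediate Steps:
N = -15 (N = -18 + 3 = -15)
(16*w(4))*N = (16*4)*(-15) = 64*(-15) = -960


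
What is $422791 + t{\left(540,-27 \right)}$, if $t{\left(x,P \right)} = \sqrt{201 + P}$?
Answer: $422791 + \sqrt{174} \approx 4.228 \cdot 10^{5}$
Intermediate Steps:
$422791 + t{\left(540,-27 \right)} = 422791 + \sqrt{201 - 27} = 422791 + \sqrt{174}$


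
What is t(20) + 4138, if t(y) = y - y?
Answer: 4138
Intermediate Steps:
t(y) = 0
t(20) + 4138 = 0 + 4138 = 4138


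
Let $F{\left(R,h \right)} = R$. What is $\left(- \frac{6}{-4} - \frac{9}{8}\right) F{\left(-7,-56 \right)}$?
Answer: $- \frac{21}{8} \approx -2.625$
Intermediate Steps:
$\left(- \frac{6}{-4} - \frac{9}{8}\right) F{\left(-7,-56 \right)} = \left(- \frac{6}{-4} - \frac{9}{8}\right) \left(-7\right) = \left(\left(-6\right) \left(- \frac{1}{4}\right) - \frac{9}{8}\right) \left(-7\right) = \left(\frac{3}{2} - \frac{9}{8}\right) \left(-7\right) = \frac{3}{8} \left(-7\right) = - \frac{21}{8}$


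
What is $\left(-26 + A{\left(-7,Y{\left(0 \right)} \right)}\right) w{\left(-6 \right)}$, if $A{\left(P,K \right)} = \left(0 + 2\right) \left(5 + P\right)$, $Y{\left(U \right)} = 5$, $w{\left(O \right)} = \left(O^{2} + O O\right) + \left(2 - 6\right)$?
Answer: $-2040$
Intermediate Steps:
$w{\left(O \right)} = -4 + 2 O^{2}$ ($w{\left(O \right)} = \left(O^{2} + O^{2}\right) + \left(2 - 6\right) = 2 O^{2} - 4 = -4 + 2 O^{2}$)
$A{\left(P,K \right)} = 10 + 2 P$ ($A{\left(P,K \right)} = 2 \left(5 + P\right) = 10 + 2 P$)
$\left(-26 + A{\left(-7,Y{\left(0 \right)} \right)}\right) w{\left(-6 \right)} = \left(-26 + \left(10 + 2 \left(-7\right)\right)\right) \left(-4 + 2 \left(-6\right)^{2}\right) = \left(-26 + \left(10 - 14\right)\right) \left(-4 + 2 \cdot 36\right) = \left(-26 - 4\right) \left(-4 + 72\right) = \left(-30\right) 68 = -2040$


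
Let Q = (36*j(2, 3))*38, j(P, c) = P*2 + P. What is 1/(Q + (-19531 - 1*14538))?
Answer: -1/25861 ≈ -3.8668e-5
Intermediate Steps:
j(P, c) = 3*P (j(P, c) = 2*P + P = 3*P)
Q = 8208 (Q = (36*(3*2))*38 = (36*6)*38 = 216*38 = 8208)
1/(Q + (-19531 - 1*14538)) = 1/(8208 + (-19531 - 1*14538)) = 1/(8208 + (-19531 - 14538)) = 1/(8208 - 34069) = 1/(-25861) = -1/25861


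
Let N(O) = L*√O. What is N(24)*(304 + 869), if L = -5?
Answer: -11730*√6 ≈ -28733.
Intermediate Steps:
N(O) = -5*√O
N(24)*(304 + 869) = (-10*√6)*(304 + 869) = -10*√6*1173 = -11730*√6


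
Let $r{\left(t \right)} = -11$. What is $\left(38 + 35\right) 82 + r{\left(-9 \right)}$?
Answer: $5975$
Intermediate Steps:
$\left(38 + 35\right) 82 + r{\left(-9 \right)} = \left(38 + 35\right) 82 - 11 = 73 \cdot 82 - 11 = 5986 - 11 = 5975$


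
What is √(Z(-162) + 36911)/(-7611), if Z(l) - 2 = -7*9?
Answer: -5*√1474/7611 ≈ -0.025222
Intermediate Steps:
Z(l) = -61 (Z(l) = 2 - 7*9 = 2 - 63 = -61)
√(Z(-162) + 36911)/(-7611) = √(-61 + 36911)/(-7611) = √36850*(-1/7611) = (5*√1474)*(-1/7611) = -5*√1474/7611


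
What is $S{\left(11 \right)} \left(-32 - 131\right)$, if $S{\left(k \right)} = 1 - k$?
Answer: $1630$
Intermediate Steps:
$S{\left(11 \right)} \left(-32 - 131\right) = \left(1 - 11\right) \left(-32 - 131\right) = \left(1 - 11\right) \left(-163\right) = \left(-10\right) \left(-163\right) = 1630$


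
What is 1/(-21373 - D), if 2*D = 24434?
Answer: -1/33590 ≈ -2.9771e-5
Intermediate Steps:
D = 12217 (D = (½)*24434 = 12217)
1/(-21373 - D) = 1/(-21373 - 1*12217) = 1/(-21373 - 12217) = 1/(-33590) = -1/33590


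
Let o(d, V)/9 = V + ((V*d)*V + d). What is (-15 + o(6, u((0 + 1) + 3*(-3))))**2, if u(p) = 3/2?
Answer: 30276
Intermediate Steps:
u(p) = 3/2 (u(p) = 3*(1/2) = 3/2)
o(d, V) = 9*V + 9*d + 9*d*V**2 (o(d, V) = 9*(V + ((V*d)*V + d)) = 9*(V + (d*V**2 + d)) = 9*(V + (d + d*V**2)) = 9*(V + d + d*V**2) = 9*V + 9*d + 9*d*V**2)
(-15 + o(6, u((0 + 1) + 3*(-3))))**2 = (-15 + (9*(3/2) + 9*6 + 9*6*(3/2)**2))**2 = (-15 + (27/2 + 54 + 9*6*(9/4)))**2 = (-15 + (27/2 + 54 + 243/2))**2 = (-15 + 189)**2 = 174**2 = 30276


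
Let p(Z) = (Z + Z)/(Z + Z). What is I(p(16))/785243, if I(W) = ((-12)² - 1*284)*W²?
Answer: -140/785243 ≈ -0.00017829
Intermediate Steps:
p(Z) = 1 (p(Z) = (2*Z)/((2*Z)) = (2*Z)*(1/(2*Z)) = 1)
I(W) = -140*W² (I(W) = (144 - 284)*W² = -140*W²)
I(p(16))/785243 = -140*1²/785243 = -140*1*(1/785243) = -140*1/785243 = -140/785243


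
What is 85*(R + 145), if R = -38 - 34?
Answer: 6205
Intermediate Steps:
R = -72
85*(R + 145) = 85*(-72 + 145) = 85*73 = 6205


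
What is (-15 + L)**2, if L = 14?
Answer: 1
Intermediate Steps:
(-15 + L)**2 = (-15 + 14)**2 = (-1)**2 = 1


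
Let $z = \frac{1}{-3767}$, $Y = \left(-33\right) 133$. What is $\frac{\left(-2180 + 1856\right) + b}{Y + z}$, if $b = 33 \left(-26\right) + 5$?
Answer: $\frac{4433759}{16533364} \approx 0.26817$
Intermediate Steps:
$Y = -4389$
$z = - \frac{1}{3767} \approx -0.00026546$
$b = -853$ ($b = -858 + 5 = -853$)
$\frac{\left(-2180 + 1856\right) + b}{Y + z} = \frac{\left(-2180 + 1856\right) - 853}{-4389 - \frac{1}{3767}} = \frac{-324 - 853}{- \frac{16533364}{3767}} = \left(-1177\right) \left(- \frac{3767}{16533364}\right) = \frac{4433759}{16533364}$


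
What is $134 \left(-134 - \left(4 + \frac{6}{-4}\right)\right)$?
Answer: $-18291$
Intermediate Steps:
$134 \left(-134 - \left(4 + \frac{6}{-4}\right)\right) = 134 \left(-134 - \frac{5}{2}\right) = 134 \left(- \frac{273}{2}\right) = -18291$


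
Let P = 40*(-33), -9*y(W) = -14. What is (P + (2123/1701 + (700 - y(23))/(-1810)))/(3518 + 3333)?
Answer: -2030687312/10546463655 ≈ -0.19255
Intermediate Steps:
y(W) = 14/9 (y(W) = -⅑*(-14) = 14/9)
P = -1320
(P + (2123/1701 + (700 - y(23))/(-1810)))/(3518 + 3333) = (-1320 + (2123/1701 + (700 - 1*14/9)/(-1810)))/(3518 + 3333) = (-1320 + (2123*(1/1701) + (700 - 14/9)*(-1/1810)))/6851 = (-1320 + (2123/1701 + (6286/9)*(-1/1810)))*(1/6851) = (-1320 + (2123/1701 - 3143/8145))*(1/6851) = (-1320 + 1327288/1539405)*(1/6851) = -2030687312/1539405*1/6851 = -2030687312/10546463655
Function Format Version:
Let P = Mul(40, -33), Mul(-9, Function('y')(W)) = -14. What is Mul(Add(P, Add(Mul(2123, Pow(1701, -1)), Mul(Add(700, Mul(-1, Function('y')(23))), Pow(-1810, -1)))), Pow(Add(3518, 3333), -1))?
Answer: Rational(-2030687312, 10546463655) ≈ -0.19255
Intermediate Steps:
Function('y')(W) = Rational(14, 9) (Function('y')(W) = Mul(Rational(-1, 9), -14) = Rational(14, 9))
P = -1320
Mul(Add(P, Add(Mul(2123, Pow(1701, -1)), Mul(Add(700, Mul(-1, Function('y')(23))), Pow(-1810, -1)))), Pow(Add(3518, 3333), -1)) = Mul(Add(-1320, Add(Mul(2123, Pow(1701, -1)), Mul(Add(700, Mul(-1, Rational(14, 9))), Pow(-1810, -1)))), Pow(Add(3518, 3333), -1)) = Mul(Add(-1320, Add(Mul(2123, Rational(1, 1701)), Mul(Add(700, Rational(-14, 9)), Rational(-1, 1810)))), Pow(6851, -1)) = Mul(Add(-1320, Add(Rational(2123, 1701), Mul(Rational(6286, 9), Rational(-1, 1810)))), Rational(1, 6851)) = Mul(Add(-1320, Add(Rational(2123, 1701), Rational(-3143, 8145))), Rational(1, 6851)) = Mul(Add(-1320, Rational(1327288, 1539405)), Rational(1, 6851)) = Mul(Rational(-2030687312, 1539405), Rational(1, 6851)) = Rational(-2030687312, 10546463655)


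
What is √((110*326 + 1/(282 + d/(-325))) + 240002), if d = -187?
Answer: √2326629674120503/91837 ≈ 525.23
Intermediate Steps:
√((110*326 + 1/(282 + d/(-325))) + 240002) = √((110*326 + 1/(282 - 187/(-325))) + 240002) = √((35860 + 1/(282 - 187*(-1/325))) + 240002) = √((35860 + 1/(282 + 187/325)) + 240002) = √((35860 + 1/(91837/325)) + 240002) = √((35860 + 325/91837) + 240002) = √(3293275145/91837 + 240002) = √(25334338819/91837) = √2326629674120503/91837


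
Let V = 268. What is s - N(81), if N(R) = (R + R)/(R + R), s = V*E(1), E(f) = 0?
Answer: -1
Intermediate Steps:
s = 0 (s = 268*0 = 0)
N(R) = 1 (N(R) = (2*R)/((2*R)) = (2*R)*(1/(2*R)) = 1)
s - N(81) = 0 - 1*1 = 0 - 1 = -1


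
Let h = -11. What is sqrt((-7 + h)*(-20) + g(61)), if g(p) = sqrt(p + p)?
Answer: sqrt(360 + sqrt(122)) ≈ 19.263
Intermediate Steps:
g(p) = sqrt(2)*sqrt(p) (g(p) = sqrt(2*p) = sqrt(2)*sqrt(p))
sqrt((-7 + h)*(-20) + g(61)) = sqrt((-7 - 11)*(-20) + sqrt(2)*sqrt(61)) = sqrt(-18*(-20) + sqrt(122)) = sqrt(360 + sqrt(122))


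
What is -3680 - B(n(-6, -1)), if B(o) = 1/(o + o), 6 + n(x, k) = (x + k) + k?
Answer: -103039/28 ≈ -3680.0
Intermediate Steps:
n(x, k) = -6 + x + 2*k (n(x, k) = -6 + ((x + k) + k) = -6 + ((k + x) + k) = -6 + (x + 2*k) = -6 + x + 2*k)
B(o) = 1/(2*o)
-3680 - B(n(-6, -1)) = -3680 - 1/(2*(-6 - 6 + 2*(-1))) = -3680 - 1/(2*(-6 - 6 - 2)) = -3680 - 1/(2*(-14)) = -3680 - (-1)/(2*14) = -3680 - 1*(-1/28) = -3680 + 1/28 = -103039/28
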